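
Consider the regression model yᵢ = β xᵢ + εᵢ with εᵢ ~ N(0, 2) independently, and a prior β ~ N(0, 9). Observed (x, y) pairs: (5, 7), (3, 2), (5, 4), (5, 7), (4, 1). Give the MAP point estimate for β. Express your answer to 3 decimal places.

log p(β | y) = −Σ(yᵢ − βxᵢ)²/(2·2) − β²/(2·9) + const.
Setting the derivative to zero: Σxᵢ(yᵢ − βxᵢ)/2 − β/9 = 0, so β = Σxᵢyᵢ / (Σxᵢ² + σ²/τ²).
Σxᵢyᵢ = 5·7 + 3·2 + 5·4 + 5·7 + 4·1 = 100; Σxᵢ² = 100; σ²/τ² = 2/9.
β̂_MAP = 100 / (100 + 2/9) = 100/(902/9) = 450/451 ≈ 0.998.

β̂_MAP = 0.998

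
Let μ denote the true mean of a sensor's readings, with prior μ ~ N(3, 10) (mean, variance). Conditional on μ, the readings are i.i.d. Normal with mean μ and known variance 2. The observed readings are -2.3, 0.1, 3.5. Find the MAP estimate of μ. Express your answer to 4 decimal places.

μ̂_MAP = 0.5938

n = 3; x̄ = ((-2.3) + 0.1 + 3.5)/3 = 1.3/3 = 13/30 ≈ 0.4333.
For a Normal prior and Normal likelihood with known variance, the posterior is Normal; its mode equals its mean, the precision-weighted average.
Prior precision 1/σ₀² = 1/10 = 0.1; data precision n/σ² = 3/2 = 1.5.
μ̂ = (0.1·3 + 1.5·(13/30)) / (0.1 + 1.5) = 0.95/1.6 = 0.59375 ≈ 0.5938.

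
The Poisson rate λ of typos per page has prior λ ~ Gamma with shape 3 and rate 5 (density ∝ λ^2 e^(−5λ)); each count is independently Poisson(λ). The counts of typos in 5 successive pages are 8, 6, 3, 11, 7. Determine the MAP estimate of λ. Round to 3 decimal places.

λ̂_MAP = 3.700

Σxᵢ = 8+6+3+11+7 = 35, with n = 5.
Posterior ∝ λ^2e^(−5λ) · λ^35e^(−5λ) = λ^37e^(−10λ), i.e. Gamma(shape=38, rate=10).
The mode of a Gamma(a, b) with a ≥ 1 (shape–rate) is (a−1)/b = 37/10 ≈ 3.700.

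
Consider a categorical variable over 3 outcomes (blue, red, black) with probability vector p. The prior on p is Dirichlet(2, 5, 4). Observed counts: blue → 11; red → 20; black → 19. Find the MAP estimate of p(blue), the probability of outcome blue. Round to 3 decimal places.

MAP estimate of p(blue) = 0.207

The posterior is Dirichlet(αᵢ + nᵢ) = Dirichlet(13, 25, 23).
For a Dirichlet(a₁,…,a_K) with all aᵢ > 1, the mode has j-th component (aⱼ − 1)/(Σaᵢ − K).
Here Σaᵢ = 61 and K = 3, so p(blue) = (13 − 1)/(61 − 3) = 12/58 ≈ 0.207.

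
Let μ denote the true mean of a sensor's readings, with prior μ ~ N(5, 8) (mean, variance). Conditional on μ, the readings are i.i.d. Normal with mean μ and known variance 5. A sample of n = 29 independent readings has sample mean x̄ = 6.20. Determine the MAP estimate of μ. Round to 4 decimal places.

μ̂_MAP = 6.1747

n = 29, x̄ = 6.20.
For a Normal prior and Normal likelihood with known variance, the posterior is Normal; its mode equals its mean, the precision-weighted average.
Prior precision 1/σ₀² = 1/8 = 0.125; data precision n/σ² = 29/5 = 5.8.
μ̂ = (0.125·5 + 5.8·6.2) / (0.125 + 5.8) = 36.585/5.925 = 2439/395 ≈ 6.1747.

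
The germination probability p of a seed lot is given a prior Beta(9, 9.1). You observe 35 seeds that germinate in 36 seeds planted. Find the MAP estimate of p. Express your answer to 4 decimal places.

p̂_MAP = 0.8253

Prior: Beta(9, 9.1).
Data: 35 successes in 36 trials. The binomial likelihood contributes p^35(1−p)^1, so the posterior is Beta(9+35, 9.1+1) = Beta(44, 10.1).
For Beta(a, b) with a, b > 1 the mode is (a−1)/(a+b−2) = 43/52.1 ≈ 0.8253.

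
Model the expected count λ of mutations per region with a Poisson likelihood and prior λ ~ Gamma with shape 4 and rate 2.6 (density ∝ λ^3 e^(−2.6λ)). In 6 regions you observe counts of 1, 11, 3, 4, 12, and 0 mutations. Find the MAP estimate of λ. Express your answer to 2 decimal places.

Σxᵢ = 1+11+3+4+12+0 = 31, with n = 6.
Posterior ∝ λ^3e^(−2.6λ) · λ^31e^(−6λ) = λ^34e^(−8.6λ), i.e. Gamma(shape=35, rate=8.6).
The mode of a Gamma(a, b) with a ≥ 1 (shape–rate) is (a−1)/b = 34/8.6 ≈ 3.95.

λ̂_MAP = 3.95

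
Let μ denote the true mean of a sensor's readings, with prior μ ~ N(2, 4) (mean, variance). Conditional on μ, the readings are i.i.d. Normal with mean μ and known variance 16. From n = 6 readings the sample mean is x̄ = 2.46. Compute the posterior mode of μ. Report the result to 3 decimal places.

n = 6, x̄ = 2.46.
For a Normal prior and Normal likelihood with known variance, the posterior is Normal; its mode equals its mean, the precision-weighted average.
Prior precision 1/σ₀² = 1/4 = 0.25; data precision n/σ² = 6/16 = 0.375.
μ̂ = (0.25·2 + 0.375·2.46) / (0.25 + 0.375) = 1.4225/0.625 = 2.276.

μ̂_MAP = 2.276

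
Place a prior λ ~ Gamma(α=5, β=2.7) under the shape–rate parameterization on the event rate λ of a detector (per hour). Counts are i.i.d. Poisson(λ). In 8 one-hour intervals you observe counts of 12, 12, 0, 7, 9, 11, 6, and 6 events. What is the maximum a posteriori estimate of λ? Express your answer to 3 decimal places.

Σxᵢ = 12+12+0+7+9+11+6+6 = 63, with n = 8.
Posterior ∝ λ^4e^(−2.7λ) · λ^63e^(−8λ) = λ^67e^(−10.7λ), i.e. Gamma(shape=68, rate=10.7).
The mode of a Gamma(a, b) with a ≥ 1 (shape–rate) is (a−1)/b = 67/10.7 ≈ 6.262.

λ̂_MAP = 6.262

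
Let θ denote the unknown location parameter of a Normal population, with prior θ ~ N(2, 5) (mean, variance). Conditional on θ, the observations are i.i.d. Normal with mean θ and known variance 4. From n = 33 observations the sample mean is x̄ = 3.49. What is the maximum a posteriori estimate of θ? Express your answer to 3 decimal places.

θ̂_MAP = 3.455

n = 33, x̄ = 3.49.
For a Normal prior and Normal likelihood with known variance, the posterior is Normal; its mode equals its mean, the precision-weighted average.
Prior precision 1/σ₀² = 1/5 = 0.2; data precision n/σ² = 33/4 = 8.25.
θ̂ = (0.2·2 + 8.25·3.49) / (0.2 + 8.25) = 29.1925/8.45 = 11677/3380 ≈ 3.455.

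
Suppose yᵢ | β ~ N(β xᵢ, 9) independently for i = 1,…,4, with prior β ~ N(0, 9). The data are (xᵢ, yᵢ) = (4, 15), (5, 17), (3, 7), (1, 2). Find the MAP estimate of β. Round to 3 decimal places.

log p(β | y) = −Σ(yᵢ − βxᵢ)²/(2·9) − β²/(2·9) + const.
Setting the derivative to zero: Σxᵢ(yᵢ − βxᵢ)/9 − β/9 = 0, so β = Σxᵢyᵢ / (Σxᵢ² + σ²/τ²).
Σxᵢyᵢ = 4·15 + 5·17 + 3·7 + 1·2 = 168; Σxᵢ² = 51; σ²/τ² = 1.
β̂_MAP = 168 / (51 + 1) = 168/52 ≈ 3.231.

β̂_MAP = 3.231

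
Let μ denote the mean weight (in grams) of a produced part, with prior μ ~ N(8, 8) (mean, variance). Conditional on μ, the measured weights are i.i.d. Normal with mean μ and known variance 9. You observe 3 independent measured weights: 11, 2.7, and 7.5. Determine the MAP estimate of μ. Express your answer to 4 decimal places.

μ̂_MAP = 7.3212

n = 3; x̄ = (11 + 2.7 + 7.5)/3 = 21.2/3 = 106/15 ≈ 7.0667.
For a Normal prior and Normal likelihood with known variance, the posterior is Normal; its mode equals its mean, the precision-weighted average.
Prior precision 1/σ₀² = 1/8 = 0.125; data precision n/σ² = 3/9 = 1/3.
μ̂ = (0.125·8 + (1/3)·(106/15)) / (0.125 + 1/3) = (151/45)/(11/24) = 1208/165 ≈ 7.3212.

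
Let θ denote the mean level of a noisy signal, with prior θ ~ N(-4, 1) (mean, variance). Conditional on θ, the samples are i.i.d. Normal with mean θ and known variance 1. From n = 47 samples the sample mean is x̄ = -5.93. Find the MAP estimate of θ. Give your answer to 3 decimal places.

θ̂_MAP = -5.890

n = 47, x̄ = -5.93.
For a Normal prior and Normal likelihood with known variance, the posterior is Normal; its mode equals its mean, the precision-weighted average.
Prior precision 1/σ₀² = 1/1 = 1; data precision n/σ² = 47/1 = 47.
θ̂ = (1·(-4) + 47·(-5.93)) / (1 + 47) = (-282.71)/48 = -28271/4800 ≈ -5.890.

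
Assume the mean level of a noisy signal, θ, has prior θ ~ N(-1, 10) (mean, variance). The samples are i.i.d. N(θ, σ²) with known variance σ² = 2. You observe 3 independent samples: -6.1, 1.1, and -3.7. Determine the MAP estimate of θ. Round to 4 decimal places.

n = 3; x̄ = ((-6.1) + 1.1 + (-3.7))/3 = -8.7/3 = -2.9.
For a Normal prior and Normal likelihood with known variance, the posterior is Normal; its mode equals its mean, the precision-weighted average.
Prior precision 1/σ₀² = 1/10 = 0.1; data precision n/σ² = 3/2 = 1.5.
θ̂ = (0.1·(-1) + 1.5·(-2.9)) / (0.1 + 1.5) = (-4.45)/1.6 = -2.78125 ≈ -2.7813.

θ̂_MAP = -2.7813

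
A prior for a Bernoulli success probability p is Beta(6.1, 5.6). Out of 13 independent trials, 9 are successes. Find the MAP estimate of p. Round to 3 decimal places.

Prior: Beta(6.1, 5.6).
Data: 9 successes in 13 trials. The binomial likelihood contributes p^9(1−p)^4, so the posterior is Beta(6.1+9, 5.6+4) = Beta(15.1, 9.6).
For Beta(a, b) with a, b > 1 the mode is (a−1)/(a+b−2) = 14.1/22.7 ≈ 0.621.

p̂_MAP = 0.621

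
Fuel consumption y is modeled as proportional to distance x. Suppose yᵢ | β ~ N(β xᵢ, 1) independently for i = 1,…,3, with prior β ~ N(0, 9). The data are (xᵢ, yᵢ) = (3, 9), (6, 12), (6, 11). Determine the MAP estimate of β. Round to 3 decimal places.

β̂_MAP = 2.034

log p(β | y) = −Σ(yᵢ − βxᵢ)²/(2·1) − β²/(2·9) + const.
Setting the derivative to zero: Σxᵢ(yᵢ − βxᵢ)/1 − β/9 = 0, so β = Σxᵢyᵢ / (Σxᵢ² + σ²/τ²).
Σxᵢyᵢ = 3·9 + 6·12 + 6·11 = 165; Σxᵢ² = 81; σ²/τ² = 1/9.
β̂_MAP = 165 / (81 + 1/9) = 165/(730/9) = 297/146 ≈ 2.034.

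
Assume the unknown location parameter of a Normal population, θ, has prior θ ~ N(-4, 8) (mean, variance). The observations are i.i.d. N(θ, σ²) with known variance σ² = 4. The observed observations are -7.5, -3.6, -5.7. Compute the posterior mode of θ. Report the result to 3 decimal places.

n = 3; x̄ = ((-7.5) + (-3.6) + (-5.7))/3 = -16.8/3 = -5.6.
For a Normal prior and Normal likelihood with known variance, the posterior is Normal; its mode equals its mean, the precision-weighted average.
Prior precision 1/σ₀² = 1/8 = 0.125; data precision n/σ² = 3/4 = 0.75.
θ̂ = (0.125·(-4) + 0.75·(-5.6)) / (0.125 + 0.75) = (-4.7)/0.875 = -188/35 ≈ -5.371.

θ̂_MAP = -5.371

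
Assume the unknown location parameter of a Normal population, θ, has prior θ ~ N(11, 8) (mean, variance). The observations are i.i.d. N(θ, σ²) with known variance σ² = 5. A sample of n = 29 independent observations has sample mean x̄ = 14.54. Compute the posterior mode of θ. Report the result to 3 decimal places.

θ̂_MAP = 14.465

n = 29, x̄ = 14.54.
For a Normal prior and Normal likelihood with known variance, the posterior is Normal; its mode equals its mean, the precision-weighted average.
Prior precision 1/σ₀² = 1/8 = 0.125; data precision n/σ² = 29/5 = 5.8.
θ̂ = (0.125·11 + 5.8·14.54) / (0.125 + 5.8) = 85.707/5.925 = 28569/1975 ≈ 14.465.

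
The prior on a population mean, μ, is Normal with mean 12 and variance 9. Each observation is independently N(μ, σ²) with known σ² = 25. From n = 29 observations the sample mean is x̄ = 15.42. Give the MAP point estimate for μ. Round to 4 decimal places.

n = 29, x̄ = 15.42.
For a Normal prior and Normal likelihood with known variance, the posterior is Normal; its mode equals its mean, the precision-weighted average.
Prior precision 1/σ₀² = 1/9; data precision n/σ² = 29/25 = 1.16.
μ̂ = ((1/9)·12 + 1.16·15.42) / (1/9 + 1.16) = (72077/3750)/(286/225) = 216231/14300 ≈ 15.1210.

μ̂_MAP = 15.1210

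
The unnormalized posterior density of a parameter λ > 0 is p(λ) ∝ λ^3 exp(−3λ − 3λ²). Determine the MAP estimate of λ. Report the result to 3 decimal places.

λ̂_MAP = 0.500

ℓ'(λ) = 3/λ − 3 − 6λ. Setting this to zero and multiplying by λ: 6λ² + 3λ − 3 = 0.
λ = (−3 + √(3² + 4·6·3)) / (2·6) = (−3 + √81) / 12 = (−3 + 9)/12 = 1/2.
ℓ''(λ) = −3/λ² − 6 < 0, confirming a maximum.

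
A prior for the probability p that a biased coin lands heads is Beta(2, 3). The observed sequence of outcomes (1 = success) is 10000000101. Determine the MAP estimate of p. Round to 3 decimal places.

Prior: Beta(2, 3).
Data: 3 successes in 11 trials (from the sequence). The binomial likelihood contributes p^3(1−p)^8, so the posterior is Beta(2+3, 3+8) = Beta(5, 11).
For Beta(a, b) with a, b > 1 the mode is (a−1)/(a+b−2) = 4/14 ≈ 0.286.

p̂_MAP = 0.286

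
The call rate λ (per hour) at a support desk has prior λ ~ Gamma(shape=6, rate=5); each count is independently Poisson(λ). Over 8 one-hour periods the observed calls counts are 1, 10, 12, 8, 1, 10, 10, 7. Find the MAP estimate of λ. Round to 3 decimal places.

Σxᵢ = 1+10+12+8+1+10+10+7 = 59, with n = 8.
Posterior ∝ λ^5e^(−5λ) · λ^59e^(−8λ) = λ^64e^(−13λ), i.e. Gamma(shape=65, rate=13).
The mode of a Gamma(a, b) with a ≥ 1 (shape–rate) is (a−1)/b = 64/13 ≈ 4.923.

λ̂_MAP = 4.923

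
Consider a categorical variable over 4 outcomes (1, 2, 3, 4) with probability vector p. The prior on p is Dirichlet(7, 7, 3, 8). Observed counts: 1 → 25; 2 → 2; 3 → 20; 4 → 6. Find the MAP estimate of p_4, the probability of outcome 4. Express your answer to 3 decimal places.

The posterior is Dirichlet(αᵢ + nᵢ) = Dirichlet(32, 9, 23, 14).
For a Dirichlet(a₁,…,a_K) with all aᵢ > 1, the mode has j-th component (aⱼ − 1)/(Σaᵢ − K).
Here Σaᵢ = 78 and K = 4, so p_4 = (14 − 1)/(78 − 4) = 13/74 ≈ 0.176.

MAP estimate: 0.176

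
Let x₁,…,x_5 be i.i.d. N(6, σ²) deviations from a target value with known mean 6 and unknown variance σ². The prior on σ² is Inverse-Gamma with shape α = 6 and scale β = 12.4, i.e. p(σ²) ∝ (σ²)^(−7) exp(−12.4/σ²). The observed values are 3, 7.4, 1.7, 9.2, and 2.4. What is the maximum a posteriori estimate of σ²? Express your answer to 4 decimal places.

σ̂²_MAP = 4.0763

Sum of squared deviations about the known mean: SS = (3−6)² + (7.4−6)² + (1.7−6)² + (9.2−6)² + (2.4−6)² = 52.65.
The Normal likelihood contributes (σ²)^(−n/2) exp(−SS/(2σ²)), so the posterior is Inverse-Gamma(α + n/2, β + SS/2) = Inverse-Gamma(8.5, 38.725).
The mode of Inverse-Gamma(a, b) is b/(a+1) = 38.725/9.5 ≈ 4.0763.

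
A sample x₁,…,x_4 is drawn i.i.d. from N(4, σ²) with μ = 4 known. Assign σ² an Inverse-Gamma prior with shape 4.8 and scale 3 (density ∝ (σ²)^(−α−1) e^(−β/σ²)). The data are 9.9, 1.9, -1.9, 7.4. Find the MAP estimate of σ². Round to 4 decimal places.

σ̂²_MAP = 5.8712

Sum of squared deviations about the known mean: SS = (9.9−4)² + (1.9−4)² + (-1.9−4)² + (7.4−4)² = 85.59.
The Normal likelihood contributes (σ²)^(−n/2) exp(−SS/(2σ²)), so the posterior is Inverse-Gamma(α + n/2, β + SS/2) = Inverse-Gamma(6.8, 45.795).
The mode of Inverse-Gamma(a, b) is b/(a+1) = 45.795/7.8 ≈ 5.8712.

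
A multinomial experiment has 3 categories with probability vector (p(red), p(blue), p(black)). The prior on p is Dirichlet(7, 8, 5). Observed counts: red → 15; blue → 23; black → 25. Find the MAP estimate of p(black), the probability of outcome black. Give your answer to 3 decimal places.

The posterior is Dirichlet(αᵢ + nᵢ) = Dirichlet(22, 31, 30).
For a Dirichlet(a₁,…,a_K) with all aᵢ > 1, the mode has j-th component (aⱼ − 1)/(Σaᵢ − K).
Here Σaᵢ = 83 and K = 3, so p(black) = (30 − 1)/(83 − 3) = 29/80 ≈ 0.363.

MAP estimate of p(black) = 0.363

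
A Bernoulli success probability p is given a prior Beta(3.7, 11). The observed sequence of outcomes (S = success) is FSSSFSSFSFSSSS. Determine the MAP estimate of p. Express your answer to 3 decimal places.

Prior: Beta(3.7, 11).
Data: 10 successes in 14 trials (from the sequence). The binomial likelihood contributes p^10(1−p)^4, so the posterior is Beta(3.7+10, 11+4) = Beta(13.7, 15).
For Beta(a, b) with a, b > 1 the mode is (a−1)/(a+b−2) = 12.7/26.7 ≈ 0.476.

p̂_MAP = 0.476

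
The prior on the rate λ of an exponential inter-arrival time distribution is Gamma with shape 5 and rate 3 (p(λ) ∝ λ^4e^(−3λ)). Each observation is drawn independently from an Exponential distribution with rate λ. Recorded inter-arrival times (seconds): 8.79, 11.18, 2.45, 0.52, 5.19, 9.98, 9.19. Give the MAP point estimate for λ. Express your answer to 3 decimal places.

The Exponential(rate=λ) likelihood is ∝ λ^n e^(−λΣtᵢ). Here n = 7 and Σtᵢ = 8.79 + 11.18 + 2.45 + 0.52 + 5.19 + 9.98 + 9.19 = 47.30.
Posterior ∝ λ^4e^(−3λ) · λ^7e^(−47.30λ) = λ^11e^(−50.30λ), i.e. Gamma(12, 50.30).
Mode = (a−1)/b = 11/50.30 ≈ 0.219.

λ̂_MAP = 0.219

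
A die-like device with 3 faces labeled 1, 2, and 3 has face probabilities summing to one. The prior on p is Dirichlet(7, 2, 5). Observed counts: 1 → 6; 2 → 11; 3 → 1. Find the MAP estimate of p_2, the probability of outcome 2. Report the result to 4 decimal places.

The posterior is Dirichlet(αᵢ + nᵢ) = Dirichlet(13, 13, 6).
For a Dirichlet(a₁,…,a_K) with all aᵢ > 1, the mode has j-th component (aⱼ − 1)/(Σaᵢ − K).
Here Σaᵢ = 32 and K = 3, so p_2 = (13 − 1)/(32 − 3) = 12/29 ≈ 0.4138.

MAP estimate: 0.4138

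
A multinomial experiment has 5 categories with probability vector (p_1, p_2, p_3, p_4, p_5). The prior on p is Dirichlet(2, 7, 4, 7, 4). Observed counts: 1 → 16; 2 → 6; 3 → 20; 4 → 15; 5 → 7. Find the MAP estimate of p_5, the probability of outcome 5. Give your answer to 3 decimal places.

MAP estimate: 0.120

The posterior is Dirichlet(αᵢ + nᵢ) = Dirichlet(18, 13, 24, 22, 11).
For a Dirichlet(a₁,…,a_K) with all aᵢ > 1, the mode has j-th component (aⱼ − 1)/(Σaᵢ − K).
Here Σaᵢ = 88 and K = 5, so p_5 = (11 − 1)/(88 − 5) = 10/83 ≈ 0.120.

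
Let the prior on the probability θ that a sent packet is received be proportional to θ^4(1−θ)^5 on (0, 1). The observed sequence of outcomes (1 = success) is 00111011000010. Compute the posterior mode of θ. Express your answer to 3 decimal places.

The prior density ∝ θ^4(1−θ)^5 is the kernel of Beta(5, 6).
Data: 6 successes in 14 trials (from the sequence). The binomial likelihood contributes θ^6(1−θ)^8, so the posterior is Beta(5+6, 6+8) = Beta(11, 14).
For Beta(a, b) with a, b > 1 the mode is (a−1)/(a+b−2) = 10/23 ≈ 0.435.

θ̂_MAP = 0.435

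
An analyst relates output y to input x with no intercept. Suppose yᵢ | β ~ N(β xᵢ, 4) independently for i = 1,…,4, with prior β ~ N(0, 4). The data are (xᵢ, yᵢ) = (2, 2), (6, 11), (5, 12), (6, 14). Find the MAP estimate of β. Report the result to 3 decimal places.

log p(β | y) = −Σ(yᵢ − βxᵢ)²/(2·4) − β²/(2·4) + const.
Setting the derivative to zero: Σxᵢ(yᵢ − βxᵢ)/4 − β/4 = 0, so β = Σxᵢyᵢ / (Σxᵢ² + σ²/τ²).
Σxᵢyᵢ = 2·2 + 6·11 + 5·12 + 6·14 = 214; Σxᵢ² = 101; σ²/τ² = 1.
β̂_MAP = 214 / (101 + 1) = 214/102 ≈ 2.098.

β̂_MAP = 2.098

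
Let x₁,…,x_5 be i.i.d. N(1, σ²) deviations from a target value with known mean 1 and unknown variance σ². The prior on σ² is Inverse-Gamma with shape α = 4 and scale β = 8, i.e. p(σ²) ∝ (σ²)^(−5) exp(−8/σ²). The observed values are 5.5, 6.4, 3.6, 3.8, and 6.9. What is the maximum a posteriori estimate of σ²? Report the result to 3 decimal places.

Sum of squared deviations about the known mean: SS = (5.5−1)² + (6.4−1)² + (3.6−1)² + (3.8−1)² + (6.9−1)² = 98.82.
The Normal likelihood contributes (σ²)^(−n/2) exp(−SS/(2σ²)), so the posterior is Inverse-Gamma(α + n/2, β + SS/2) = Inverse-Gamma(6.5, 57.41).
The mode of Inverse-Gamma(a, b) is b/(a+1) = 57.41/7.5 ≈ 7.655.

σ̂²_MAP = 7.655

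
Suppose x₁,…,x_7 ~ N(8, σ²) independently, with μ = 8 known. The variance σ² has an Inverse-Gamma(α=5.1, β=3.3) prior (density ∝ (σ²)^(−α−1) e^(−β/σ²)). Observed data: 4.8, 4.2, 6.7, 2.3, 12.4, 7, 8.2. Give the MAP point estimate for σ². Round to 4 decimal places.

σ̂²_MAP = 4.4719

Sum of squared deviations about the known mean: SS = (4.8−8)² + (4.2−8)² + (6.7−8)² + (2.3−8)² + (12.4−8)² + (7−8)² + (8.2−8)² = 79.26.
The Normal likelihood contributes (σ²)^(−n/2) exp(−SS/(2σ²)), so the posterior is Inverse-Gamma(α + n/2, β + SS/2) = Inverse-Gamma(8.6, 42.93).
The mode of Inverse-Gamma(a, b) is b/(a+1) = 42.93/9.6 ≈ 4.4719.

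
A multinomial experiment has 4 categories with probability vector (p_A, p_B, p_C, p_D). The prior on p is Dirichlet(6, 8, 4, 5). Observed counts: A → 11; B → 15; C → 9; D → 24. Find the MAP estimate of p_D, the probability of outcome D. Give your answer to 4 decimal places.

The posterior is Dirichlet(αᵢ + nᵢ) = Dirichlet(17, 23, 13, 29).
For a Dirichlet(a₁,…,a_K) with all aᵢ > 1, the mode has j-th component (aⱼ − 1)/(Σaᵢ − K).
Here Σaᵢ = 82 and K = 4, so p_D = (29 − 1)/(82 − 4) = 28/78 ≈ 0.3590.

MAP estimate of p_D = 0.3590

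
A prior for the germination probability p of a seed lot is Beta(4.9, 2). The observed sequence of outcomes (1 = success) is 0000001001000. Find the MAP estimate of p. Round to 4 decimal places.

p̂_MAP = 0.3296

Prior: Beta(4.9, 2).
Data: 2 successes in 13 trials (from the sequence). The binomial likelihood contributes p^2(1−p)^11, so the posterior is Beta(4.9+2, 2+11) = Beta(6.9, 13).
For Beta(a, b) with a, b > 1 the mode is (a−1)/(a+b−2) = 5.9/17.9 ≈ 0.3296.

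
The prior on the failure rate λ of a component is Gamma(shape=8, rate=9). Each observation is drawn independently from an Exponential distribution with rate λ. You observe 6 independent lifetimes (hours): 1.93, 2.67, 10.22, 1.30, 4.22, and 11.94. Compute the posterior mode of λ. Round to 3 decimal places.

The Exponential(rate=λ) likelihood is ∝ λ^n e^(−λΣtᵢ). Here n = 6 and Σtᵢ = 1.93 + 2.67 + 10.22 + 1.30 + 4.22 + 11.94 = 32.28.
Posterior ∝ λ^7e^(−9λ) · λ^6e^(−32.28λ) = λ^13e^(−41.28λ), i.e. Gamma(14, 41.28).
Mode = (a−1)/b = 13/41.28 ≈ 0.315.

λ̂_MAP = 0.315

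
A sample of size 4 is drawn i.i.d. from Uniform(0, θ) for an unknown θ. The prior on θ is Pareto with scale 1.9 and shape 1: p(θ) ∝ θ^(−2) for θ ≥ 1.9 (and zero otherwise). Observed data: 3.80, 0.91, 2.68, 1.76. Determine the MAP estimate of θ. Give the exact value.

θ̂_MAP = 3.80

The Uniform(0, θ) likelihood is θ^(−n) for θ ≥ max(xᵢ), zero otherwise. Here max(xᵢ) = 3.80.
Posterior ∝ θ^(−2) · θ^(−4) = θ^(−6) on θ ≥ max(1.9, 3.80) = 3.80.
This density is strictly decreasing in θ, so the posterior mode lies at the lower boundary of the support.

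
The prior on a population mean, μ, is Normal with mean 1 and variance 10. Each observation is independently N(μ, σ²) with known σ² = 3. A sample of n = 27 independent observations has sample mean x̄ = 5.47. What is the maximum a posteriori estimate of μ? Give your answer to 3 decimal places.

μ̂_MAP = 5.421

n = 27, x̄ = 5.47.
For a Normal prior and Normal likelihood with known variance, the posterior is Normal; its mode equals its mean, the precision-weighted average.
Prior precision 1/σ₀² = 1/10 = 0.1; data precision n/σ² = 27/3 = 9.
μ̂ = (0.1·1 + 9·5.47) / (0.1 + 9) = 49.33/9.1 = 4933/910 ≈ 5.421.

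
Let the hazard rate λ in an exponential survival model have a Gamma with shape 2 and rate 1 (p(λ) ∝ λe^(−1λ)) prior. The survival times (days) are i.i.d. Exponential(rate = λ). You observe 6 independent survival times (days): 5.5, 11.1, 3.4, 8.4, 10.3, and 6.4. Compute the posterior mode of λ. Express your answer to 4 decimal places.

λ̂_MAP = 0.1518

The Exponential(rate=λ) likelihood is ∝ λ^n e^(−λΣtᵢ). Here n = 6 and Σtᵢ = 5.5 + 11.1 + 3.4 + 8.4 + 10.3 + 6.4 = 45.1.
Posterior ∝ λe^(−1λ) · λ^6e^(−45.1λ) = λ^7e^(−46.1λ), i.e. Gamma(8, 46.1).
Mode = (a−1)/b = 7/46.1 ≈ 0.1518.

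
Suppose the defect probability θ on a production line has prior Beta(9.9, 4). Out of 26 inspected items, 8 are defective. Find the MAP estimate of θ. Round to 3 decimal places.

θ̂_MAP = 0.446

Prior: Beta(9.9, 4).
Data: 8 successes in 26 trials. The binomial likelihood contributes θ^8(1−θ)^18, so the posterior is Beta(9.9+8, 4+18) = Beta(17.9, 22).
For Beta(a, b) with a, b > 1 the mode is (a−1)/(a+b−2) = 16.9/37.9 ≈ 0.446.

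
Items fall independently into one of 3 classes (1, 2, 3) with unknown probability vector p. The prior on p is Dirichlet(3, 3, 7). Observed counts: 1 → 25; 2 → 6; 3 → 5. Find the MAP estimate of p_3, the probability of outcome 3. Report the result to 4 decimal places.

MAP estimate: 0.2391

The posterior is Dirichlet(αᵢ + nᵢ) = Dirichlet(28, 9, 12).
For a Dirichlet(a₁,…,a_K) with all aᵢ > 1, the mode has j-th component (aⱼ − 1)/(Σaᵢ − K).
Here Σaᵢ = 49 and K = 3, so p_3 = (12 − 1)/(49 − 3) = 11/46 ≈ 0.2391.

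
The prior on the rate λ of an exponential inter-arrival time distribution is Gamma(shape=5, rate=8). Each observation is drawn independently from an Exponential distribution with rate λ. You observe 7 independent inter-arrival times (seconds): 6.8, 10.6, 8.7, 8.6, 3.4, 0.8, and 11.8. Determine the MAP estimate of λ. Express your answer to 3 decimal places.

λ̂_MAP = 0.187

The Exponential(rate=λ) likelihood is ∝ λ^n e^(−λΣtᵢ). Here n = 7 and Σtᵢ = 6.8 + 10.6 + 8.7 + 8.6 + 3.4 + 0.8 + 11.8 = 50.7.
Posterior ∝ λ^4e^(−8λ) · λ^7e^(−50.7λ) = λ^11e^(−58.7λ), i.e. Gamma(12, 58.7).
Mode = (a−1)/b = 11/58.7 ≈ 0.187.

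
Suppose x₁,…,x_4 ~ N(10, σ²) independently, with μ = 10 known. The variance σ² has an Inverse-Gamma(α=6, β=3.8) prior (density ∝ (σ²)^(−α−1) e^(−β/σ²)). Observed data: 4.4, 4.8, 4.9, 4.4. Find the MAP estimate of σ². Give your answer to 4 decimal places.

Sum of squared deviations about the known mean: SS = (4.4−10)² + (4.8−10)² + (4.9−10)² + (4.4−10)² = 115.77.
The Normal likelihood contributes (σ²)^(−n/2) exp(−SS/(2σ²)), so the posterior is Inverse-Gamma(α + n/2, β + SS/2) = Inverse-Gamma(8, 61.685).
The mode of Inverse-Gamma(a, b) is b/(a+1) = 61.685/9 ≈ 6.8539.

σ̂²_MAP = 6.8539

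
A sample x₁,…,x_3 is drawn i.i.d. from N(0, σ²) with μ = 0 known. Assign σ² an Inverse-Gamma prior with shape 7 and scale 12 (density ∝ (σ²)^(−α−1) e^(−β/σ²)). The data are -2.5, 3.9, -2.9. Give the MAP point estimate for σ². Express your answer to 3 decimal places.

σ̂²_MAP = 2.835

Sum of squared deviations about the known mean: SS = (-2.5−0)² + (3.9−0)² + (-2.9−0)² = 29.87.
The Normal likelihood contributes (σ²)^(−n/2) exp(−SS/(2σ²)), so the posterior is Inverse-Gamma(α + n/2, β + SS/2) = Inverse-Gamma(8.5, 26.935).
The mode of Inverse-Gamma(a, b) is b/(a+1) = 26.935/9.5 ≈ 2.835.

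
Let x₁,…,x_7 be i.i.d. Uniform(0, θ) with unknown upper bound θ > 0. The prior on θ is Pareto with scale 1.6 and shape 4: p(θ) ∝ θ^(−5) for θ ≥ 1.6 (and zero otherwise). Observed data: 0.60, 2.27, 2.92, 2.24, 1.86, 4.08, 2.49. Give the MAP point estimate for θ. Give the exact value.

The Uniform(0, θ) likelihood is θ^(−n) for θ ≥ max(xᵢ), zero otherwise. Here max(xᵢ) = 4.08.
Posterior ∝ θ^(−5) · θ^(−7) = θ^(−12) on θ ≥ max(1.6, 4.08) = 4.08.
This density is strictly decreasing in θ, so the posterior mode lies at the lower boundary of the support.

θ̂_MAP = 4.08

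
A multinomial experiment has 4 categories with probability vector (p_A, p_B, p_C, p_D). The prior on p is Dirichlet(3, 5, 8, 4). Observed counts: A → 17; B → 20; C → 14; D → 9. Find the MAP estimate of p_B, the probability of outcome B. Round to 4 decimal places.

The posterior is Dirichlet(αᵢ + nᵢ) = Dirichlet(20, 25, 22, 13).
For a Dirichlet(a₁,…,a_K) with all aᵢ > 1, the mode has j-th component (aⱼ − 1)/(Σaᵢ − K).
Here Σaᵢ = 80 and K = 4, so p_B = (25 − 1)/(80 − 4) = 24/76 ≈ 0.3158.

MAP estimate of p_B = 0.3158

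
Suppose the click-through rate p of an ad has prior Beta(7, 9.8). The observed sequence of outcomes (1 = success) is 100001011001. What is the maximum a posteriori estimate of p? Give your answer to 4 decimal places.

p̂_MAP = 0.4104

Prior: Beta(7, 9.8).
Data: 5 successes in 12 trials (from the sequence). The binomial likelihood contributes p^5(1−p)^7, so the posterior is Beta(7+5, 9.8+7) = Beta(12, 16.8).
For Beta(a, b) with a, b > 1 the mode is (a−1)/(a+b−2) = 11/26.8 ≈ 0.4104.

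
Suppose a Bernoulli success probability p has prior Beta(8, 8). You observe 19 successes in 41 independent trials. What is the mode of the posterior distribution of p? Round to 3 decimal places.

p̂_MAP = 0.473

Prior: Beta(8, 8).
Data: 19 successes in 41 trials. The binomial likelihood contributes p^19(1−p)^22, so the posterior is Beta(8+19, 8+22) = Beta(27, 30).
For Beta(a, b) with a, b > 1 the mode is (a−1)/(a+b−2) = 26/55 ≈ 0.473.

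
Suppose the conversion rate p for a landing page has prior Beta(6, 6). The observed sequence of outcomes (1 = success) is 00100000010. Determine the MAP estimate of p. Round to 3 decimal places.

p̂_MAP = 0.333

Prior: Beta(6, 6).
Data: 2 successes in 11 trials (from the sequence). The binomial likelihood contributes p^2(1−p)^9, so the posterior is Beta(6+2, 6+9) = Beta(8, 15).
For Beta(a, b) with a, b > 1 the mode is (a−1)/(a+b−2) = 7/21 ≈ 0.333.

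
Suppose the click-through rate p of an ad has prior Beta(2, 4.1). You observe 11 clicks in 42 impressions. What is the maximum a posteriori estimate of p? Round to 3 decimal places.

p̂_MAP = 0.260

Prior: Beta(2, 4.1).
Data: 11 successes in 42 trials. The binomial likelihood contributes p^11(1−p)^31, so the posterior is Beta(2+11, 4.1+31) = Beta(13, 35.1).
For Beta(a, b) with a, b > 1 the mode is (a−1)/(a+b−2) = 12/46.1 ≈ 0.260.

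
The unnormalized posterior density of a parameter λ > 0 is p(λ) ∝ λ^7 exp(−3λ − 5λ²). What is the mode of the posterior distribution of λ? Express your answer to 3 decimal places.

ℓ'(λ) = 7/λ − 3 − 10λ. Setting this to zero and multiplying by λ: 10λ² + 3λ − 7 = 0.
λ = (−3 + √(3² + 4·10·7)) / (2·10) = (−3 + √289) / 20 = (−3 + 17)/20 = 7/10.
ℓ''(λ) = −7/λ² − 10 < 0, confirming a maximum.

λ̂_MAP = 0.700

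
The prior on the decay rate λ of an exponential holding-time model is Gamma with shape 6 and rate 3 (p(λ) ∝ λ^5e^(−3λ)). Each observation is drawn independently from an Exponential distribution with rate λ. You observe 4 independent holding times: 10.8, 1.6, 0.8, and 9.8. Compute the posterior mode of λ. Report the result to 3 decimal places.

The Exponential(rate=λ) likelihood is ∝ λ^n e^(−λΣtᵢ). Here n = 4 and Σtᵢ = 10.8 + 1.6 + 0.8 + 9.8 = 23.
Posterior ∝ λ^5e^(−3λ) · λ^4e^(−23λ) = λ^9e^(−26λ), i.e. Gamma(10, 26).
Mode = (a−1)/b = 9/26 ≈ 0.346.

λ̂_MAP = 0.346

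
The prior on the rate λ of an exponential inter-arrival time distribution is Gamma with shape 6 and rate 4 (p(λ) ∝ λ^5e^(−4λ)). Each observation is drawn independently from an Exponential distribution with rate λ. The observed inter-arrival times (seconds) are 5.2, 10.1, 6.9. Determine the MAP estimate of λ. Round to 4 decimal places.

The Exponential(rate=λ) likelihood is ∝ λ^n e^(−λΣtᵢ). Here n = 3 and Σtᵢ = 5.2 + 10.1 + 6.9 = 22.2.
Posterior ∝ λ^5e^(−4λ) · λ^3e^(−22.2λ) = λ^8e^(−26.2λ), i.e. Gamma(9, 26.2).
Mode = (a−1)/b = 8/26.2 ≈ 0.3053.

λ̂_MAP = 0.3053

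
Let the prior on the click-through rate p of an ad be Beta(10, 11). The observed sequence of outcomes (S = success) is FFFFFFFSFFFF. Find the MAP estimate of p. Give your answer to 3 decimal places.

p̂_MAP = 0.323

Prior: Beta(10, 11).
Data: 1 success in 12 trials (from the sequence). The binomial likelihood contributes p(1−p)^11, so the posterior is Beta(10+1, 11+11) = Beta(11, 22).
For Beta(a, b) with a, b > 1 the mode is (a−1)/(a+b−2) = 10/31 ≈ 0.323.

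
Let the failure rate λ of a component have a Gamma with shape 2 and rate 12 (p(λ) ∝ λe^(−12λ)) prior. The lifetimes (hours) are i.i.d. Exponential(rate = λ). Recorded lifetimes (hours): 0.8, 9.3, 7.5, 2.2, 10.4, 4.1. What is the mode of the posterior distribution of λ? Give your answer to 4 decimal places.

The Exponential(rate=λ) likelihood is ∝ λ^n e^(−λΣtᵢ). Here n = 6 and Σtᵢ = 0.8 + 9.3 + 7.5 + 2.2 + 10.4 + 4.1 = 34.3.
Posterior ∝ λe^(−12λ) · λ^6e^(−34.3λ) = λ^7e^(−46.3λ), i.e. Gamma(8, 46.3).
Mode = (a−1)/b = 7/46.3 ≈ 0.1512.

λ̂_MAP = 0.1512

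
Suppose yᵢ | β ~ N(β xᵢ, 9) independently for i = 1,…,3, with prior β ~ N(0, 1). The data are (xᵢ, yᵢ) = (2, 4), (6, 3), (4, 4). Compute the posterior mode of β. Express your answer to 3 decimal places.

β̂_MAP = 0.646

log p(β | y) = −Σ(yᵢ − βxᵢ)²/(2·9) − β²/(2·1) + const.
Setting the derivative to zero: Σxᵢ(yᵢ − βxᵢ)/9 − β/1 = 0, so β = Σxᵢyᵢ / (Σxᵢ² + σ²/τ²).
Σxᵢyᵢ = 2·4 + 6·3 + 4·4 = 42; Σxᵢ² = 56; σ²/τ² = 9.
β̂_MAP = 42 / (56 + 9) = 42/65 ≈ 0.646.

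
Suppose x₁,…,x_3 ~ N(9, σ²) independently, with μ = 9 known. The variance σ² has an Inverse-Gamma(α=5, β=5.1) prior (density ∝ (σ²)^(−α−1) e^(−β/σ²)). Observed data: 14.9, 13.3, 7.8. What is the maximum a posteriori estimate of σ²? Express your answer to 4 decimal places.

Sum of squared deviations about the known mean: SS = (14.9−9)² + (13.3−9)² + (7.8−9)² = 54.74.
The Normal likelihood contributes (σ²)^(−n/2) exp(−SS/(2σ²)), so the posterior is Inverse-Gamma(α + n/2, β + SS/2) = Inverse-Gamma(6.5, 32.47).
The mode of Inverse-Gamma(a, b) is b/(a+1) = 32.47/7.5 ≈ 4.3293.

σ̂²_MAP = 4.3293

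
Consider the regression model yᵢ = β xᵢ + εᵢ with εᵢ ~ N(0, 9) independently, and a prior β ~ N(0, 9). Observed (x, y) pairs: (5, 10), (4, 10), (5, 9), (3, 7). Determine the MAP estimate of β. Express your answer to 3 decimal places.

β̂_MAP = 2.053

log p(β | y) = −Σ(yᵢ − βxᵢ)²/(2·9) − β²/(2·9) + const.
Setting the derivative to zero: Σxᵢ(yᵢ − βxᵢ)/9 − β/9 = 0, so β = Σxᵢyᵢ / (Σxᵢ² + σ²/τ²).
Σxᵢyᵢ = 5·10 + 4·10 + 5·9 + 3·7 = 156; Σxᵢ² = 75; σ²/τ² = 1.
β̂_MAP = 156 / (75 + 1) = 156/76 ≈ 2.053.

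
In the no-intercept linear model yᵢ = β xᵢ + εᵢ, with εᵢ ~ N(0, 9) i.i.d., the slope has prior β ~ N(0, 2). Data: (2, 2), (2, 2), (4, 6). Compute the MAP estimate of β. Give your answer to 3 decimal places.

β̂_MAP = 1.123

log p(β | y) = −Σ(yᵢ − βxᵢ)²/(2·9) − β²/(2·2) + const.
Setting the derivative to zero: Σxᵢ(yᵢ − βxᵢ)/9 − β/2 = 0, so β = Σxᵢyᵢ / (Σxᵢ² + σ²/τ²).
Σxᵢyᵢ = 2·2 + 2·2 + 4·6 = 32; Σxᵢ² = 24; σ²/τ² = 4.5.
β̂_MAP = 32 / (24 + 4.5) = 32/28.5 ≈ 1.123.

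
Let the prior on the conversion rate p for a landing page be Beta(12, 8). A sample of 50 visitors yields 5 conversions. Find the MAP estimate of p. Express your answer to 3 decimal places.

p̂_MAP = 0.235

Prior: Beta(12, 8).
Data: 5 successes in 50 trials. The binomial likelihood contributes p^5(1−p)^45, so the posterior is Beta(12+5, 8+45) = Beta(17, 53).
For Beta(a, b) with a, b > 1 the mode is (a−1)/(a+b−2) = 16/68 ≈ 0.235.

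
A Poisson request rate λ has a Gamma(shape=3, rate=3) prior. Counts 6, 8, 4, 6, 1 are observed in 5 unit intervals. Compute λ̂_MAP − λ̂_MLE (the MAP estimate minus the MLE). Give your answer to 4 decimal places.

Σxᵢ = 25. Posterior is Gamma(28, 8); MAP = (28−1)/8 = 27/8 ≈ 3.37500.
MLE = x̄ = 25/5 ≈ 5.00000.
Difference = 27/8 − 25/5 = -13/8 ≈ -1.6250.

MAP − MLE = -1.6250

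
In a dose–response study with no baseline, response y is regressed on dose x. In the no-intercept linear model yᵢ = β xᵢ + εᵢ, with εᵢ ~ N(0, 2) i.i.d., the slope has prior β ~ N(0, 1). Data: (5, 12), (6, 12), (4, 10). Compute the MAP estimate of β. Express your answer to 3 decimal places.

β̂_MAP = 2.177

log p(β | y) = −Σ(yᵢ − βxᵢ)²/(2·2) − β²/(2·1) + const.
Setting the derivative to zero: Σxᵢ(yᵢ − βxᵢ)/2 − β/1 = 0, so β = Σxᵢyᵢ / (Σxᵢ² + σ²/τ²).
Σxᵢyᵢ = 5·12 + 6·12 + 4·10 = 172; Σxᵢ² = 77; σ²/τ² = 2.
β̂_MAP = 172 / (77 + 2) = 172/79 ≈ 2.177.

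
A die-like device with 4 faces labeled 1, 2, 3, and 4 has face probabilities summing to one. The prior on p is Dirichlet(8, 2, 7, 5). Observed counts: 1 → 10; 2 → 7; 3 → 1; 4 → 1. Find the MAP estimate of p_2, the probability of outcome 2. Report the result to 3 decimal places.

The posterior is Dirichlet(αᵢ + nᵢ) = Dirichlet(18, 9, 8, 6).
For a Dirichlet(a₁,…,a_K) with all aᵢ > 1, the mode has j-th component (aⱼ − 1)/(Σaᵢ − K).
Here Σaᵢ = 41 and K = 4, so p_2 = (9 − 1)/(41 − 4) = 8/37 ≈ 0.216.

MAP estimate: 0.216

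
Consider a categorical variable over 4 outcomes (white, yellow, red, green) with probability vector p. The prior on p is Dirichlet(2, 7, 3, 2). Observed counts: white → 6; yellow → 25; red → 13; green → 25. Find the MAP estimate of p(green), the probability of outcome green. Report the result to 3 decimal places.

MAP estimate of p(green) = 0.329

The posterior is Dirichlet(αᵢ + nᵢ) = Dirichlet(8, 32, 16, 27).
For a Dirichlet(a₁,…,a_K) with all aᵢ > 1, the mode has j-th component (aⱼ − 1)/(Σaᵢ − K).
Here Σaᵢ = 83 and K = 4, so p(green) = (27 − 1)/(83 − 4) = 26/79 ≈ 0.329.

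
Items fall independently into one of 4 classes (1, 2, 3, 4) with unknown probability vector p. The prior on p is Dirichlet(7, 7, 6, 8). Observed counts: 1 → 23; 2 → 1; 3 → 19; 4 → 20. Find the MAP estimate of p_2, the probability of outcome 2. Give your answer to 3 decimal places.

The posterior is Dirichlet(αᵢ + nᵢ) = Dirichlet(30, 8, 25, 28).
For a Dirichlet(a₁,…,a_K) with all aᵢ > 1, the mode has j-th component (aⱼ − 1)/(Σaᵢ − K).
Here Σaᵢ = 91 and K = 4, so p_2 = (8 − 1)/(91 − 4) = 7/87 ≈ 0.080.

MAP estimate: 0.080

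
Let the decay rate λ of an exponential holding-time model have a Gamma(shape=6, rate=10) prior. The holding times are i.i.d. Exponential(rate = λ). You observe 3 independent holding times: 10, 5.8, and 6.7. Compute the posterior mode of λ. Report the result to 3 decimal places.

λ̂_MAP = 0.246

The Exponential(rate=λ) likelihood is ∝ λ^n e^(−λΣtᵢ). Here n = 3 and Σtᵢ = 10 + 5.8 + 6.7 = 22.5.
Posterior ∝ λ^5e^(−10λ) · λ^3e^(−22.5λ) = λ^8e^(−32.5λ), i.e. Gamma(9, 32.5).
Mode = (a−1)/b = 8/32.5 ≈ 0.246.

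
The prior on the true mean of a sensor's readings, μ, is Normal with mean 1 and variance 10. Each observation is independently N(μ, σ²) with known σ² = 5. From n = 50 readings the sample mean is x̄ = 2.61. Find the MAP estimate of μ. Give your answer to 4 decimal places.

μ̂_MAP = 2.5941

n = 50, x̄ = 2.61.
For a Normal prior and Normal likelihood with known variance, the posterior is Normal; its mode equals its mean, the precision-weighted average.
Prior precision 1/σ₀² = 1/10 = 0.1; data precision n/σ² = 50/5 = 10.
μ̂ = (0.1·1 + 10·2.61) / (0.1 + 10) = 26.2/10.1 = 262/101 ≈ 2.5941.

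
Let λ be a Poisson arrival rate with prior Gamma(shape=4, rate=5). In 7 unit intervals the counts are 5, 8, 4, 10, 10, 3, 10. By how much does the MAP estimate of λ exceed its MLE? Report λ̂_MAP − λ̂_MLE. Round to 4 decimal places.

MAP − MLE = -2.7262

Σxᵢ = 50. Posterior is Gamma(54, 12); MAP = (54−1)/12 = 53/12 ≈ 4.41667.
MLE = x̄ = 50/7 ≈ 7.14286.
Difference = 53/12 − 50/7 = -229/84 ≈ -2.7262.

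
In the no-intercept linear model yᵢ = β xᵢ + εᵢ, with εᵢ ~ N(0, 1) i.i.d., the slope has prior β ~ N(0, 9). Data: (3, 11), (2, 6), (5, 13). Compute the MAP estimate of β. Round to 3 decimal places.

log p(β | y) = −Σ(yᵢ − βxᵢ)²/(2·1) − β²/(2·9) + const.
Setting the derivative to zero: Σxᵢ(yᵢ − βxᵢ)/1 − β/9 = 0, so β = Σxᵢyᵢ / (Σxᵢ² + σ²/τ²).
Σxᵢyᵢ = 3·11 + 2·6 + 5·13 = 110; Σxᵢ² = 38; σ²/τ² = 1/9.
β̂_MAP = 110 / (38 + 1/9) = 110/(343/9) = 990/343 ≈ 2.886.

β̂_MAP = 2.886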